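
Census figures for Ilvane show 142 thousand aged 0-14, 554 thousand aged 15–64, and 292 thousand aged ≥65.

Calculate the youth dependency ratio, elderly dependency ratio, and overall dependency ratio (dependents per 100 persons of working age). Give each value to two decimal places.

Youth dependency ratio: 25.63
Old-age dependency ratio: 52.71
Total dependency ratio: 78.34

Youth dependency ratio = 142 / 554 × 100 = 25.63
Old-age dependency ratio = 292 / 554 × 100 = 52.71
Total dependency ratio = (142 + 292) / 554 × 100 = 434 / 554 × 100 = 78.34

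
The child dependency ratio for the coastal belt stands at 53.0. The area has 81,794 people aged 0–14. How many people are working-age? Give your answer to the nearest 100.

Working-age: 154,300

Youth dependency ratio = youth / working-age × 100
53.0 = 81,794 / W × 100
⇒ 154,300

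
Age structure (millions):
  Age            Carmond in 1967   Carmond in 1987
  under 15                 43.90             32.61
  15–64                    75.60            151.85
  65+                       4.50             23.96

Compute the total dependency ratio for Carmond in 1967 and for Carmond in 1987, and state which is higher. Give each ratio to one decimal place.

Carmond in 1967: (43.90 + 4.50) / 75.60 × 100 = 48.40 / 75.60 × 100 = 64.0
Carmond in 1987: (32.61 + 23.96) / 151.85 × 100 = 56.57 / 151.85 × 100 = 37.3

Carmond in 1967: 64.0
Carmond in 1987: 37.3
Higher: Carmond in 1967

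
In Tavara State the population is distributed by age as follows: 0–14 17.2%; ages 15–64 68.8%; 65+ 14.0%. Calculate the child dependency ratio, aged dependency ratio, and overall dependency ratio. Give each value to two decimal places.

Youth dependency ratio = 17.2 / 68.8 × 100 = 25.00
Old-age dependency ratio = 14.0 / 68.8 × 100 = 20.35
Total dependency ratio = (17.2 + 14.0) / 68.8 × 100 = 31.2 / 68.8 × 100 = 45.35

Youth dependency ratio: 25.00
Old-age dependency ratio: 20.35
Total dependency ratio: 45.35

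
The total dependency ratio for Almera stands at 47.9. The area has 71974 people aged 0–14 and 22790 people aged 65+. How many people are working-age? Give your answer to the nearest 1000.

Working-age: 198000

Total dependency ratio = (youth + elderly) / working-age × 100
47.9 = (71974 + 22790) / W × 100
⇒ 198000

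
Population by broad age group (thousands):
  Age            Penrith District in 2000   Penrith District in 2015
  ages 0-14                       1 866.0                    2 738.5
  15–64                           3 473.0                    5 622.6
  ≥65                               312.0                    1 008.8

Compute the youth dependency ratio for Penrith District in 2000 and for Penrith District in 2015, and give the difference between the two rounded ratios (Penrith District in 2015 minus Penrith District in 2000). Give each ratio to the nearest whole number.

Penrith District in 2000: 1 866.0 / 3 473.0 × 100 = 54
Penrith District in 2015: 2 738.5 / 5 622.6 × 100 = 49

Penrith District in 2000: 54
Penrith District in 2015: 49
Difference: -5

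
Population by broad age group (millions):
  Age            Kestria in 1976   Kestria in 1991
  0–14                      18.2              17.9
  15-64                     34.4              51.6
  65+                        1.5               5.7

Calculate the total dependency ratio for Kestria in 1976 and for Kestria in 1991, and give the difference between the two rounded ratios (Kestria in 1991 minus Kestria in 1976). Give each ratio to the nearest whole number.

Kestria in 1976: 57
Kestria in 1991: 46
Difference: -11

Kestria in 1976: (18.2 + 1.5) / 34.4 × 100 = 19.7 / 34.4 × 100 = 57
Kestria in 1991: (17.9 + 5.7) / 51.6 × 100 = 23.6 / 51.6 × 100 = 46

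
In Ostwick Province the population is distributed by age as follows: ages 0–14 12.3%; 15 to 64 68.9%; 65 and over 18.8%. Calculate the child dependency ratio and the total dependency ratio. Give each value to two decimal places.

Youth dependency ratio = 12.3 / 68.9 × 100 = 17.85
Total dependency ratio = (12.3 + 18.8) / 68.9 × 100 = 31.1 / 68.9 × 100 = 45.14

Youth dependency ratio: 17.85
Total dependency ratio: 45.14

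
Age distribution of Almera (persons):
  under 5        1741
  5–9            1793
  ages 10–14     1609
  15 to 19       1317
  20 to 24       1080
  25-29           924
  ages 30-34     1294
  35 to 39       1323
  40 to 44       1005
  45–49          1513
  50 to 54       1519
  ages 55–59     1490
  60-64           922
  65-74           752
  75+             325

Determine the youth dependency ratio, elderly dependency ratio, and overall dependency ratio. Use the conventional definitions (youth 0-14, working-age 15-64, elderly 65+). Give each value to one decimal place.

0–14: 1741 + 1793 + 1609 = 5143
15–64: 1317 + 1080 + 924 + 1294 + 1323 + 1005 + 1513 + 1519 + 1490 + 922 = 12387
65+: 752 + 325 = 1077
Youth dependency ratio = 5143 / 12387 × 100 = 41.5
Old-age dependency ratio = 1077 / 12387 × 100 = 8.7
Total dependency ratio = (5143 + 1077) / 12387 × 100 = 6220 / 12387 × 100 = 50.2

Youth dependency ratio: 41.5
Old-age dependency ratio: 8.7
Total dependency ratio: 50.2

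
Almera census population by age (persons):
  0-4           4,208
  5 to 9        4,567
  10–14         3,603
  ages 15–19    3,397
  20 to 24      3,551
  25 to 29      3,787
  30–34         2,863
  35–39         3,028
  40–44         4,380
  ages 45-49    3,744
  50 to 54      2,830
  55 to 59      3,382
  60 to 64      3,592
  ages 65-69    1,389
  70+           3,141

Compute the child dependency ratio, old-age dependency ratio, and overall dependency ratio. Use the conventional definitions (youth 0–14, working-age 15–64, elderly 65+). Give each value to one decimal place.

Youth dependency ratio: 35.8
Old-age dependency ratio: 13.1
Total dependency ratio: 48.9

0–14: 4,208 + 4,567 + 3,603 = 12,378
15–64: 3,397 + 3,551 + 3,787 + 2,863 + 3,028 + 4,380 + 3,744 + 2,830 + 3,382 + 3,592 = 34,554
65+: 1,389 + 3,141 = 4,530
Youth dependency ratio = 12,378 / 34,554 × 100 = 35.8
Old-age dependency ratio = 4,530 / 34,554 × 100 = 13.1
Total dependency ratio = (12,378 + 4,530) / 34,554 × 100 = 16,908 / 34,554 × 100 = 48.9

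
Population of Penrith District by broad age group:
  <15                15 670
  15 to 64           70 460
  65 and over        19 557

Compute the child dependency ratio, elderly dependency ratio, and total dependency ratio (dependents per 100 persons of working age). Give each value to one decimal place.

Youth dependency ratio: 22.2
Old-age dependency ratio: 27.8
Total dependency ratio: 50.0

Youth dependency ratio = 15 670 / 70 460 × 100 = 22.2
Old-age dependency ratio = 19 557 / 70 460 × 100 = 27.8
Total dependency ratio = (15 670 + 19 557) / 70 460 × 100 = 35 227 / 70 460 × 100 = 50.0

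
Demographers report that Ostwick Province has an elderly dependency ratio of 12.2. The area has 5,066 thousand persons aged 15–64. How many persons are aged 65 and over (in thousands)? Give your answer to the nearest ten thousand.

Aged 65 and over: 620

Old-age dependency ratio = elderly / working-age × 100
12.2 = E / 5,066 × 100
⇒ 620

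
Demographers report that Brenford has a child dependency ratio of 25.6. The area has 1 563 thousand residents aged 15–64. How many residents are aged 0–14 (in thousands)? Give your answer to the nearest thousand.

Youth dependency ratio = youth / working-age × 100
25.6 = Y / 1 563 × 100
⇒ 400

Aged 0–14: 400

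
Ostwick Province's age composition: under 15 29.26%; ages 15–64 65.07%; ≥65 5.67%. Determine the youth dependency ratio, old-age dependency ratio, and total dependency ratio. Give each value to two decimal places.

Youth dependency ratio: 44.97
Old-age dependency ratio: 8.71
Total dependency ratio: 53.68

Youth dependency ratio = 29.26 / 65.07 × 100 = 44.97
Old-age dependency ratio = 5.67 / 65.07 × 100 = 8.71
Total dependency ratio = (29.26 + 5.67) / 65.07 × 100 = 34.93 / 65.07 × 100 = 53.68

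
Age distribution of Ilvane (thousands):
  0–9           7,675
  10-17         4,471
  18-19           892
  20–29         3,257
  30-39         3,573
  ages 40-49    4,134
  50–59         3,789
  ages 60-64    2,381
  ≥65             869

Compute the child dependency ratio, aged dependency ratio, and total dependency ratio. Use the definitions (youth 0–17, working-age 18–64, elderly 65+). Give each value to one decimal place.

Youth dependency ratio: 67.4
Old-age dependency ratio: 4.8
Total dependency ratio: 72.2

0–17: 7,675 + 4,471 = 12,146
18–64: 892 + 3,257 + 3,573 + 4,134 + 3,789 + 2,381 = 18,026
65+: 869
Youth dependency ratio = 12,146 / 18,026 × 100 = 67.4
Old-age dependency ratio = 869 / 18,026 × 100 = 4.8
Total dependency ratio = (12,146 + 869) / 18,026 × 100 = 13,015 / 18,026 × 100 = 72.2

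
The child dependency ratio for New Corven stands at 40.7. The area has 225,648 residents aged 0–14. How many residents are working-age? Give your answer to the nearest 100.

Youth dependency ratio = youth / working-age × 100
40.7 = 225,648 / W × 100
⇒ 554,400

Working-age: 554,400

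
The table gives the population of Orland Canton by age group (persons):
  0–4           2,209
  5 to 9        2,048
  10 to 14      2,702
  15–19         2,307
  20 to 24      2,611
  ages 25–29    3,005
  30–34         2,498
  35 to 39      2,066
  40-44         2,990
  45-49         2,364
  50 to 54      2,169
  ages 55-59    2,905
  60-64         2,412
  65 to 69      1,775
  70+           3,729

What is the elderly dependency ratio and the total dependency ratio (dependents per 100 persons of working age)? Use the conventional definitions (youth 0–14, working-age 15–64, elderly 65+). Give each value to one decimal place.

Old-age dependency ratio: 21.7
Total dependency ratio: 49.2

0–14: 2,209 + 2,048 + 2,702 = 6,959
15–64: 2,307 + 2,611 + 3,005 + 2,498 + 2,066 + 2,990 + 2,364 + 2,169 + 2,905 + 2,412 = 25,327
65+: 1,775 + 3,729 = 5,504
Old-age dependency ratio = 5,504 / 25,327 × 100 = 21.7
Total dependency ratio = (6,959 + 5,504) / 25,327 × 100 = 12,463 / 25,327 × 100 = 49.2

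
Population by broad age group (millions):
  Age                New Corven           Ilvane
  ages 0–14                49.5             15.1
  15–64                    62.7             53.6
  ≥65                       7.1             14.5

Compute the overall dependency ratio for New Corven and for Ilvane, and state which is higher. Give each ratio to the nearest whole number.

New Corven: (49.5 + 7.1) / 62.7 × 100 = 56.6 / 62.7 × 100 = 90
Ilvane: (15.1 + 14.5) / 53.6 × 100 = 29.6 / 53.6 × 100 = 55

New Corven: 90
Ilvane: 55
Higher: New Corven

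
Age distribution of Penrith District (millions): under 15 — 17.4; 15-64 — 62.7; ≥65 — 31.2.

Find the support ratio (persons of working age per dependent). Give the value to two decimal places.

Support ratio = 62.7 / (17.4 + 31.2) = 62.7 / 48.6 = 1.29

Support ratio: 1.29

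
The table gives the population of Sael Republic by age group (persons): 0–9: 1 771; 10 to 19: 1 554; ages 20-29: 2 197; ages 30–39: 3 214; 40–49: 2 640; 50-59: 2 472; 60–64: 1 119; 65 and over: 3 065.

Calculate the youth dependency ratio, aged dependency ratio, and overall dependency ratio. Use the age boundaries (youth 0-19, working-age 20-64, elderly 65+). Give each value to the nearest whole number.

0–19: 1 771 + 1 554 = 3 325
20–64: 2 197 + 3 214 + 2 640 + 2 472 + 1 119 = 11 642
65+: 3 065
Youth dependency ratio = 3 325 / 11 642 × 100 = 29
Old-age dependency ratio = 3 065 / 11 642 × 100 = 26
Total dependency ratio = (3 325 + 3 065) / 11 642 × 100 = 6 390 / 11 642 × 100 = 55

Youth dependency ratio: 29
Old-age dependency ratio: 26
Total dependency ratio: 55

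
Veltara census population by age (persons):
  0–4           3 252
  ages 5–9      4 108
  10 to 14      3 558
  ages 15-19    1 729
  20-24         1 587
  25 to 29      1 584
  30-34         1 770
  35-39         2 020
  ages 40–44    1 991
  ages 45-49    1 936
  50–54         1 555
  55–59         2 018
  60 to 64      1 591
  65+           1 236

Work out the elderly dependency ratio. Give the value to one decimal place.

Old-age dependency ratio: 7.0

0–14: 3 252 + 4 108 + 3 558 = 10 918
15–64: 1 729 + 1 587 + 1 584 + 1 770 + 2 020 + 1 991 + 1 936 + 1 555 + 2 018 + 1 591 = 17 781
65+: 1 236
Old-age dependency ratio = 1 236 / 17 781 × 100 = 7.0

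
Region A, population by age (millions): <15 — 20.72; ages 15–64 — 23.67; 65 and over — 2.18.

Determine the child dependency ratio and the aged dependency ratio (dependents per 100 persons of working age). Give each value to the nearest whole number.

Youth dependency ratio = 20.72 / 23.67 × 100 = 88
Old-age dependency ratio = 2.18 / 23.67 × 100 = 9

Youth dependency ratio: 88
Old-age dependency ratio: 9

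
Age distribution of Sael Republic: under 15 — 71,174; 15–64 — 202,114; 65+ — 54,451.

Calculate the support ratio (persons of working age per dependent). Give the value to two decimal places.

Support ratio: 1.61

Support ratio = 202,114 / (71,174 + 54,451) = 202,114 / 125,625 = 1.61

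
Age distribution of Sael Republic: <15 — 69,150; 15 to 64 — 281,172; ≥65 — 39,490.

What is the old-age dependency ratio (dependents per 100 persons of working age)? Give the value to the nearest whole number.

Old-age dependency ratio: 14

Old-age dependency ratio = 39,490 / 281,172 × 100 = 14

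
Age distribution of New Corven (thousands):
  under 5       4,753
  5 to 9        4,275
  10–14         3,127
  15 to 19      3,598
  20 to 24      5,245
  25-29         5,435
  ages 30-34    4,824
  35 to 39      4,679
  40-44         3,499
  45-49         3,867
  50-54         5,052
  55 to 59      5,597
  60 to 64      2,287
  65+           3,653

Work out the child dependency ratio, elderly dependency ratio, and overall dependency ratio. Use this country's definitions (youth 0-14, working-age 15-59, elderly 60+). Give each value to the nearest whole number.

0–14: 4,753 + 4,275 + 3,127 = 12,155
15–59: 3,598 + 5,245 + 5,435 + 4,824 + 4,679 + 3,499 + 3,867 + 5,052 + 5,597 = 41,796
60+: 2,287 + 3,653 = 5,940
Youth dependency ratio = 12,155 / 41,796 × 100 = 29
Old-age dependency ratio = 5,940 / 41,796 × 100 = 14
Total dependency ratio = (12,155 + 5,940) / 41,796 × 100 = 18,095 / 41,796 × 100 = 43

Youth dependency ratio: 29
Old-age dependency ratio: 14
Total dependency ratio: 43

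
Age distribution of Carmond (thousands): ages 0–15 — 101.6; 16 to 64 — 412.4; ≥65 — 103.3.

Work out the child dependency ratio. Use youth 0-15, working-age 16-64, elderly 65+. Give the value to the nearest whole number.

Youth dependency ratio: 25

Youth dependency ratio = 101.6 / 412.4 × 100 = 25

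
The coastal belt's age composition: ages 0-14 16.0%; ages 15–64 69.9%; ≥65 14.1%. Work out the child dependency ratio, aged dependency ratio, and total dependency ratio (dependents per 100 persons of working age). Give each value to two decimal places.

Youth dependency ratio = 16.0 / 69.9 × 100 = 22.89
Old-age dependency ratio = 14.1 / 69.9 × 100 = 20.17
Total dependency ratio = (16.0 + 14.1) / 69.9 × 100 = 30.1 / 69.9 × 100 = 43.06

Youth dependency ratio: 22.89
Old-age dependency ratio: 20.17
Total dependency ratio: 43.06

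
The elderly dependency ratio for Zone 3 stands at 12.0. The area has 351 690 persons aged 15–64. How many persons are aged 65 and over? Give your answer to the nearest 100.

Aged 65 and over: 42 200

Old-age dependency ratio = elderly / working-age × 100
12.0 = E / 351 690 × 100
⇒ 42 200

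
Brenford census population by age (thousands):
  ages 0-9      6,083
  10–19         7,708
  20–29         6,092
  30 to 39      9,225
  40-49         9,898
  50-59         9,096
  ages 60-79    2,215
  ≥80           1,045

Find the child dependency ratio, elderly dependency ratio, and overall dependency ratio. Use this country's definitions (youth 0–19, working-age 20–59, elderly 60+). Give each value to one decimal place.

Youth dependency ratio: 40.2
Old-age dependency ratio: 9.5
Total dependency ratio: 49.7

0–19: 6,083 + 7,708 = 13,791
20–59: 6,092 + 9,225 + 9,898 + 9,096 = 34,311
60+: 2,215 + 1,045 = 3,260
Youth dependency ratio = 13,791 / 34,311 × 100 = 40.2
Old-age dependency ratio = 3,260 / 34,311 × 100 = 9.5
Total dependency ratio = (13,791 + 3,260) / 34,311 × 100 = 17,051 / 34,311 × 100 = 49.7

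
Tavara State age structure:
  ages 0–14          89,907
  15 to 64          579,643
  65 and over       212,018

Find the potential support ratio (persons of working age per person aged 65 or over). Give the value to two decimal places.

Potential support ratio: 2.73

Potential support ratio = 579,643 / 212,018 = 2.73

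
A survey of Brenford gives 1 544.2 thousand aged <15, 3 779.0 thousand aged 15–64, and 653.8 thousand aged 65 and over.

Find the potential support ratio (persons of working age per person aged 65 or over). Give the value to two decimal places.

Potential support ratio: 5.78

Potential support ratio = 3 779.0 / 653.8 = 5.78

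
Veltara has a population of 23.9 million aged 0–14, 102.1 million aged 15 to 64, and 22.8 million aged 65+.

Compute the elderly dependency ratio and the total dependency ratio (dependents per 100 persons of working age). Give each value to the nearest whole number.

Old-age dependency ratio = 22.8 / 102.1 × 100 = 22
Total dependency ratio = (23.9 + 22.8) / 102.1 × 100 = 46.7 / 102.1 × 100 = 46

Old-age dependency ratio: 22
Total dependency ratio: 46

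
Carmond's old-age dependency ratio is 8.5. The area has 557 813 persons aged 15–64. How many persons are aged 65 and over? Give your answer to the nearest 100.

Aged 65 and over: 47 400

Old-age dependency ratio = elderly / working-age × 100
8.5 = E / 557 813 × 100
⇒ 47 400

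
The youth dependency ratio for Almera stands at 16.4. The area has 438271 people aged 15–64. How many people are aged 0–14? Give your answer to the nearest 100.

Youth dependency ratio = youth / working-age × 100
16.4 = Y / 438271 × 100
⇒ 71900

Aged 0–14: 71900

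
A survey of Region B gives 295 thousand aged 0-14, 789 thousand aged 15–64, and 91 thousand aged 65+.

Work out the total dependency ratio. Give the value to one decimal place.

Total dependency ratio = (295 + 91) / 789 × 100 = 386 / 789 × 100 = 48.9

Total dependency ratio: 48.9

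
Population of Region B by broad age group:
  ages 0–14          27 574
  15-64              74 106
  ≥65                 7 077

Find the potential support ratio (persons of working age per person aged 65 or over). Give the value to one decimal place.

Potential support ratio: 10.5

Potential support ratio = 74 106 / 7 077 = 10.5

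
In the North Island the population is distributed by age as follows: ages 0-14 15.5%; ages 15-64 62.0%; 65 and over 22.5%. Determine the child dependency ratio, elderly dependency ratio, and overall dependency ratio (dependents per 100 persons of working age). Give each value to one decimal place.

Youth dependency ratio: 25.0
Old-age dependency ratio: 36.3
Total dependency ratio: 61.3

Youth dependency ratio = 15.5 / 62.0 × 100 = 25.0
Old-age dependency ratio = 22.5 / 62.0 × 100 = 36.3
Total dependency ratio = (15.5 + 22.5) / 62.0 × 100 = 38.0 / 62.0 × 100 = 61.3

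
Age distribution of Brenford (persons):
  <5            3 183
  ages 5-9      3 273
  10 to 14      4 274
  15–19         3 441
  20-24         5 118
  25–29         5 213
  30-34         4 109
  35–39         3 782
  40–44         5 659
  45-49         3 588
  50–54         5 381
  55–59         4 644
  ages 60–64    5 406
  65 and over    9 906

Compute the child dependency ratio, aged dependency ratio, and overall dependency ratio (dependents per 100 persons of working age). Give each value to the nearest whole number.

Youth dependency ratio: 23
Old-age dependency ratio: 21
Total dependency ratio: 45

0–14: 3 183 + 3 273 + 4 274 = 10 730
15–64: 3 441 + 5 118 + 5 213 + 4 109 + 3 782 + 5 659 + 3 588 + 5 381 + 4 644 + 5 406 = 46 341
65+: 9 906
Youth dependency ratio = 10 730 / 46 341 × 100 = 23
Old-age dependency ratio = 9 906 / 46 341 × 100 = 21
Total dependency ratio = (10 730 + 9 906) / 46 341 × 100 = 20 636 / 46 341 × 100 = 45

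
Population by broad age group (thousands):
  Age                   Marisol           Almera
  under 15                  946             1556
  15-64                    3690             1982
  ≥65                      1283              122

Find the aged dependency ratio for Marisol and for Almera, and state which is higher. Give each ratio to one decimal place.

Marisol: 34.8
Almera: 6.2
Higher: Marisol

Marisol: 1283 / 3690 × 100 = 34.8
Almera: 122 / 1982 × 100 = 6.2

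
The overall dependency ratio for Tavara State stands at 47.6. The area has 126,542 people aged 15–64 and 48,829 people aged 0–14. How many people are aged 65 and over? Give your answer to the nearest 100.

Aged 65 and over: 11,400

Total dependency ratio = (youth + elderly) / working-age × 100
47.6 = (48,829 + E) / 126,542 × 100
⇒ 11,400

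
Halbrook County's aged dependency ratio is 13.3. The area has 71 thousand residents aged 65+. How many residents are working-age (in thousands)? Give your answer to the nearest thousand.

Working-age: 534

Old-age dependency ratio = elderly / working-age × 100
13.3 = 71 / W × 100
⇒ 534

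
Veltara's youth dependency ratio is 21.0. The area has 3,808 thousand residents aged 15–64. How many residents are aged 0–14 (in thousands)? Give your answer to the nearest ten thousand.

Aged 0–14: 800

Youth dependency ratio = youth / working-age × 100
21.0 = Y / 3,808 × 100
⇒ 800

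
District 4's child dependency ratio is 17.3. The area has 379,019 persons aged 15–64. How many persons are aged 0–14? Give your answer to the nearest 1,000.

Aged 0–14: 66,000

Youth dependency ratio = youth / working-age × 100
17.3 = Y / 379,019 × 100
⇒ 66,000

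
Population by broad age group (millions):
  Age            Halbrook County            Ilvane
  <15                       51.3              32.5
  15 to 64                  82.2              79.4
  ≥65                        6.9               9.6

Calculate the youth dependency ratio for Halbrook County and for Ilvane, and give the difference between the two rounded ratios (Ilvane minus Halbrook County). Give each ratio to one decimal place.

Halbrook County: 62.4
Ilvane: 40.9
Difference: -21.5

Halbrook County: 51.3 / 82.2 × 100 = 62.4
Ilvane: 32.5 / 79.4 × 100 = 40.9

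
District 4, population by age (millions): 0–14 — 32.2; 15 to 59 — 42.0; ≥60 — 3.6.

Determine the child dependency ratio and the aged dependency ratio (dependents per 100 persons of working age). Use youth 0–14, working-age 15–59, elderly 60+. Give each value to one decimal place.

Youth dependency ratio = 32.2 / 42.0 × 100 = 76.7
Old-age dependency ratio = 3.6 / 42.0 × 100 = 8.6

Youth dependency ratio: 76.7
Old-age dependency ratio: 8.6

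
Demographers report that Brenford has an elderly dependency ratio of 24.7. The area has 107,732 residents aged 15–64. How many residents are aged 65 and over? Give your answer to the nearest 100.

Old-age dependency ratio = elderly / working-age × 100
24.7 = E / 107,732 × 100
⇒ 26,600

Aged 65 and over: 26,600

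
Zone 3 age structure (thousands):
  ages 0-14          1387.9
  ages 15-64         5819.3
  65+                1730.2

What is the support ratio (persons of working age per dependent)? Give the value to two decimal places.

Support ratio = 5819.3 / (1387.9 + 1730.2) = 5819.3 / 3118.1 = 1.87

Support ratio: 1.87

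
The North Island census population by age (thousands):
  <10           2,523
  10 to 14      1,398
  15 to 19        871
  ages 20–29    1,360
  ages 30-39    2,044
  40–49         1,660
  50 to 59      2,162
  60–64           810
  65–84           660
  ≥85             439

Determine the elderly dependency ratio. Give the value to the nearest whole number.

Old-age dependency ratio: 12

0–14: 2,523 + 1,398 = 3,921
15–64: 871 + 1,360 + 2,044 + 1,660 + 2,162 + 810 = 8,907
65+: 660 + 439 = 1,099
Old-age dependency ratio = 1,099 / 8,907 × 100 = 12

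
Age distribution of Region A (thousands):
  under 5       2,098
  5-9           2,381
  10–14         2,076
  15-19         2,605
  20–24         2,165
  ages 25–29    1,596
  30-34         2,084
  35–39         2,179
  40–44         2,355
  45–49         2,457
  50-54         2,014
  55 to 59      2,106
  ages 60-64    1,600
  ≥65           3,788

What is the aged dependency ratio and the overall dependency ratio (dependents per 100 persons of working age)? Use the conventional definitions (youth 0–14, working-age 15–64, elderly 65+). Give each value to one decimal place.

Old-age dependency ratio: 17.9
Total dependency ratio: 48.9

0–14: 2,098 + 2,381 + 2,076 = 6,555
15–64: 2,605 + 2,165 + 1,596 + 2,084 + 2,179 + 2,355 + 2,457 + 2,014 + 2,106 + 1,600 = 21,161
65+: 3,788
Old-age dependency ratio = 3,788 / 21,161 × 100 = 17.9
Total dependency ratio = (6,555 + 3,788) / 21,161 × 100 = 10,343 / 21,161 × 100 = 48.9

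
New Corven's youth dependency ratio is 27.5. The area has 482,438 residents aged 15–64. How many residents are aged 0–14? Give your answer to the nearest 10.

Youth dependency ratio = youth / working-age × 100
27.5 = Y / 482,438 × 100
⇒ 132,670

Aged 0–14: 132,670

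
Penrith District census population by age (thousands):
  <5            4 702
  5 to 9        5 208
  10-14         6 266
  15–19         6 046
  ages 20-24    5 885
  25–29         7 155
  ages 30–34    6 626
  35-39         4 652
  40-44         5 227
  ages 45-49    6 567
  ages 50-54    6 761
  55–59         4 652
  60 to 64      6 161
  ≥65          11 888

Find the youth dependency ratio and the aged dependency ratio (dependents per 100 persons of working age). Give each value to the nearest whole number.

Youth dependency ratio: 27
Old-age dependency ratio: 20

0–14: 4 702 + 5 208 + 6 266 = 16 176
15–64: 6 046 + 5 885 + 7 155 + 6 626 + 4 652 + 5 227 + 6 567 + 6 761 + 4 652 + 6 161 = 59 732
65+: 11 888
Youth dependency ratio = 16 176 / 59 732 × 100 = 27
Old-age dependency ratio = 11 888 / 59 732 × 100 = 20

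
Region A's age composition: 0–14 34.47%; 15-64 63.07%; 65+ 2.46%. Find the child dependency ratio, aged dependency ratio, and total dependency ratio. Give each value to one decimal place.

Youth dependency ratio: 54.7
Old-age dependency ratio: 3.9
Total dependency ratio: 58.6

Youth dependency ratio = 34.47 / 63.07 × 100 = 54.7
Old-age dependency ratio = 2.46 / 63.07 × 100 = 3.9
Total dependency ratio = (34.47 + 2.46) / 63.07 × 100 = 36.93 / 63.07 × 100 = 58.6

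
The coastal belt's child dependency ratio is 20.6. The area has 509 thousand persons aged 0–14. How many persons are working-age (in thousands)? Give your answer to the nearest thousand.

Working-age: 2,471

Youth dependency ratio = youth / working-age × 100
20.6 = 509 / W × 100
⇒ 2,471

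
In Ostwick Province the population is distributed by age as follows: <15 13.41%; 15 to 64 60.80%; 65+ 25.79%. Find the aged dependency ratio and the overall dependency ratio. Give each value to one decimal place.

Old-age dependency ratio = 25.79 / 60.80 × 100 = 42.4
Total dependency ratio = (13.41 + 25.79) / 60.80 × 100 = 39.20 / 60.80 × 100 = 64.5

Old-age dependency ratio: 42.4
Total dependency ratio: 64.5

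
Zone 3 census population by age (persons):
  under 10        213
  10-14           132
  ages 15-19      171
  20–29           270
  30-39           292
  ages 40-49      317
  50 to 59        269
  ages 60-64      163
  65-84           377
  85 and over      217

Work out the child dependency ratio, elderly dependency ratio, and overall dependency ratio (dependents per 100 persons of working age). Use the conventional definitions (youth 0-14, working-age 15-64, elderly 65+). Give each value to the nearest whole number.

Youth dependency ratio: 23
Old-age dependency ratio: 40
Total dependency ratio: 63

0–14: 213 + 132 = 345
15–64: 171 + 270 + 292 + 317 + 269 + 163 = 1482
65+: 377 + 217 = 594
Youth dependency ratio = 345 / 1482 × 100 = 23
Old-age dependency ratio = 594 / 1482 × 100 = 40
Total dependency ratio = (345 + 594) / 1482 × 100 = 939 / 1482 × 100 = 63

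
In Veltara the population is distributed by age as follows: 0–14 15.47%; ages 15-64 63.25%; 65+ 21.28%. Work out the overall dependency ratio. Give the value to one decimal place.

Total dependency ratio: 58.1

Total dependency ratio = (15.47 + 21.28) / 63.25 × 100 = 36.75 / 63.25 × 100 = 58.1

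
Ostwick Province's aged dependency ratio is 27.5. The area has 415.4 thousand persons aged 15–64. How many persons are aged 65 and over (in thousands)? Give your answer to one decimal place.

Old-age dependency ratio = elderly / working-age × 100
27.5 = E / 415.4 × 100
⇒ 114.2

Aged 65 and over: 114.2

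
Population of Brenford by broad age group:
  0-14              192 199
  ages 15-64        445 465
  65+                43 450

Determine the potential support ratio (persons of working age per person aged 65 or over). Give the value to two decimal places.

Potential support ratio: 10.25

Potential support ratio = 445 465 / 43 450 = 10.25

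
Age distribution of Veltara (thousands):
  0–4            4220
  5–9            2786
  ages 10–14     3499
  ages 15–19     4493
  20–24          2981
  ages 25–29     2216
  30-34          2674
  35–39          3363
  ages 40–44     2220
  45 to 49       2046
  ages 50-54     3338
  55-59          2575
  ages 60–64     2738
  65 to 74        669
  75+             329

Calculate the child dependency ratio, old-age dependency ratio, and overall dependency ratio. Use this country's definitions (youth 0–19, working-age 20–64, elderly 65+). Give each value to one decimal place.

0–19: 4220 + 2786 + 3499 + 4493 = 14998
20–64: 2981 + 2216 + 2674 + 3363 + 2220 + 2046 + 3338 + 2575 + 2738 = 24151
65+: 669 + 329 = 998
Youth dependency ratio = 14998 / 24151 × 100 = 62.1
Old-age dependency ratio = 998 / 24151 × 100 = 4.1
Total dependency ratio = (14998 + 998) / 24151 × 100 = 15996 / 24151 × 100 = 66.2

Youth dependency ratio: 62.1
Old-age dependency ratio: 4.1
Total dependency ratio: 66.2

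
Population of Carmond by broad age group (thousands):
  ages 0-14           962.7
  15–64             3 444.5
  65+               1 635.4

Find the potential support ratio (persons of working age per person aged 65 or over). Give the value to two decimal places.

Potential support ratio = 3 444.5 / 1 635.4 = 2.11

Potential support ratio: 2.11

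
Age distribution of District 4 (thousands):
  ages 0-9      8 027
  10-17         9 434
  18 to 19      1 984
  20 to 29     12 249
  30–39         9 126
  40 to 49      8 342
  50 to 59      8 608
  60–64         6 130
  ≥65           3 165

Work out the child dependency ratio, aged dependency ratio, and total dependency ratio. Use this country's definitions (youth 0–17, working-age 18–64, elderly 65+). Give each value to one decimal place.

0–17: 8 027 + 9 434 = 17 461
18–64: 1 984 + 12 249 + 9 126 + 8 342 + 8 608 + 6 130 = 46 439
65+: 3 165
Youth dependency ratio = 17 461 / 46 439 × 100 = 37.6
Old-age dependency ratio = 3 165 / 46 439 × 100 = 6.8
Total dependency ratio = (17 461 + 3 165) / 46 439 × 100 = 20 626 / 46 439 × 100 = 44.4

Youth dependency ratio: 37.6
Old-age dependency ratio: 6.8
Total dependency ratio: 44.4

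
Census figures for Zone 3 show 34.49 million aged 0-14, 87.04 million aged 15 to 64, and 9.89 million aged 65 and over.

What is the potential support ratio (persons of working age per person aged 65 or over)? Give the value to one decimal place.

Potential support ratio = 87.04 / 9.89 = 8.8

Potential support ratio: 8.8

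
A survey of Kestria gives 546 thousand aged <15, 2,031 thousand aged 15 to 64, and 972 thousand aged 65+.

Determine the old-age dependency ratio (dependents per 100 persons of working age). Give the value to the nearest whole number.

Old-age dependency ratio = 972 / 2,031 × 100 = 48

Old-age dependency ratio: 48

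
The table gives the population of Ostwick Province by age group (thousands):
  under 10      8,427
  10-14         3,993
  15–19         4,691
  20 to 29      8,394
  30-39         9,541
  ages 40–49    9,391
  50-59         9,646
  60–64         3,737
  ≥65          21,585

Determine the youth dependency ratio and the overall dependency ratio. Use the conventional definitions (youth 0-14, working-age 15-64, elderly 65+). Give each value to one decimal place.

Youth dependency ratio: 27.4
Total dependency ratio: 74.9

0–14: 8,427 + 3,993 = 12,420
15–64: 4,691 + 8,394 + 9,541 + 9,391 + 9,646 + 3,737 = 45,400
65+: 21,585
Youth dependency ratio = 12,420 / 45,400 × 100 = 27.4
Total dependency ratio = (12,420 + 21,585) / 45,400 × 100 = 34,005 / 45,400 × 100 = 74.9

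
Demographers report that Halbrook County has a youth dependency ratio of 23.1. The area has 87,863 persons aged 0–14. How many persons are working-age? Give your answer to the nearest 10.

Youth dependency ratio = youth / working-age × 100
23.1 = 87,863 / W × 100
⇒ 380,360

Working-age: 380,360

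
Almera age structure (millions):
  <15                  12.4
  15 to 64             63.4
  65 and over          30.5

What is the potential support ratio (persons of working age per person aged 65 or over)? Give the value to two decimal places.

Potential support ratio: 2.08

Potential support ratio = 63.4 / 30.5 = 2.08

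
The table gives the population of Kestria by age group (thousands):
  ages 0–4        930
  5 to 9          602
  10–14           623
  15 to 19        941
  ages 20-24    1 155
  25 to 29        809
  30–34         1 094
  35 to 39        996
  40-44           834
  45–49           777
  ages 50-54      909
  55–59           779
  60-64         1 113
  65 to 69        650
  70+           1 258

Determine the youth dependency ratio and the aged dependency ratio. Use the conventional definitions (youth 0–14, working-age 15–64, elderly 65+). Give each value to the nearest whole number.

0–14: 930 + 602 + 623 = 2 155
15–64: 941 + 1 155 + 809 + 1 094 + 996 + 834 + 777 + 909 + 779 + 1 113 = 9 407
65+: 650 + 1 258 = 1 908
Youth dependency ratio = 2 155 / 9 407 × 100 = 23
Old-age dependency ratio = 1 908 / 9 407 × 100 = 20

Youth dependency ratio: 23
Old-age dependency ratio: 20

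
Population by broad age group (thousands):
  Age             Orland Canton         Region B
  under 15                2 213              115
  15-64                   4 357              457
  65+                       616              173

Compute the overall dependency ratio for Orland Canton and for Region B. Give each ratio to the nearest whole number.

Orland Canton: 65
Region B: 63

Orland Canton: (2 213 + 616) / 4 357 × 100 = 2 829 / 4 357 × 100 = 65
Region B: (115 + 173) / 457 × 100 = 288 / 457 × 100 = 63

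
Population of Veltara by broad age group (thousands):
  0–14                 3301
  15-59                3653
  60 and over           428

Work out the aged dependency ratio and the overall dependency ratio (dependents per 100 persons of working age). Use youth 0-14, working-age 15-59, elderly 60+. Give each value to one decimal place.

Old-age dependency ratio: 11.7
Total dependency ratio: 102.1

Old-age dependency ratio = 428 / 3653 × 100 = 11.7
Total dependency ratio = (3301 + 428) / 3653 × 100 = 3729 / 3653 × 100 = 102.1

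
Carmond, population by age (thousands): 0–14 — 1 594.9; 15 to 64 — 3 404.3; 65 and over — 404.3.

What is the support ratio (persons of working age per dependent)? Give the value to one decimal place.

Support ratio = 3 404.3 / (1 594.9 + 404.3) = 3 404.3 / 1 999.2 = 1.7

Support ratio: 1.7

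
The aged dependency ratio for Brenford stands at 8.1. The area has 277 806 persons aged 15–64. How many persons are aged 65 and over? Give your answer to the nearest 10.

Aged 65 and over: 22 500

Old-age dependency ratio = elderly / working-age × 100
8.1 = E / 277 806 × 100
⇒ 22 500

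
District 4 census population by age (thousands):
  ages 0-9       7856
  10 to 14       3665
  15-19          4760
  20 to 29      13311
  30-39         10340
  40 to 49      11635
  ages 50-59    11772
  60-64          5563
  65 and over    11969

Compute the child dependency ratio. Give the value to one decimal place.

0–14: 7856 + 3665 = 11521
15–64: 4760 + 13311 + 10340 + 11635 + 11772 + 5563 = 57381
65+: 11969
Youth dependency ratio = 11521 / 57381 × 100 = 20.1

Youth dependency ratio: 20.1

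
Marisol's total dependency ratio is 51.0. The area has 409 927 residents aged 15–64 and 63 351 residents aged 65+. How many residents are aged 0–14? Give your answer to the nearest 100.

Total dependency ratio = (youth + elderly) / working-age × 100
51.0 = (Y + 63 351) / 409 927 × 100
⇒ 145 700

Aged 0–14: 145 700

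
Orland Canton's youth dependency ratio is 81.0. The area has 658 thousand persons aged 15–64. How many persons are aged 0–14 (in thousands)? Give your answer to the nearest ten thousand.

Aged 0–14: 530

Youth dependency ratio = youth / working-age × 100
81.0 = Y / 658 × 100
⇒ 530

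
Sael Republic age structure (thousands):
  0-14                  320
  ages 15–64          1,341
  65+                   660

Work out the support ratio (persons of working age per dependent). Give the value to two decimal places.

Support ratio = 1,341 / (320 + 660) = 1,341 / 980 = 1.37

Support ratio: 1.37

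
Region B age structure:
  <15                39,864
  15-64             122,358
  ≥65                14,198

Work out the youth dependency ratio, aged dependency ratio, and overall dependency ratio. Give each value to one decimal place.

Youth dependency ratio: 32.6
Old-age dependency ratio: 11.6
Total dependency ratio: 44.2

Youth dependency ratio = 39,864 / 122,358 × 100 = 32.6
Old-age dependency ratio = 14,198 / 122,358 × 100 = 11.6
Total dependency ratio = (39,864 + 14,198) / 122,358 × 100 = 54,062 / 122,358 × 100 = 44.2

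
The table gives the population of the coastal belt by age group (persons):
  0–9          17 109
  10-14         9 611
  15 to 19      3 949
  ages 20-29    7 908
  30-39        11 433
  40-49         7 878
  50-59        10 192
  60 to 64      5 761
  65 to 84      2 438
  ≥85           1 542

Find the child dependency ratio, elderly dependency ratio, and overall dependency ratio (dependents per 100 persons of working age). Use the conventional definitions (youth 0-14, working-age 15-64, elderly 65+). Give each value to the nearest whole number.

0–14: 17 109 + 9 611 = 26 720
15–64: 3 949 + 7 908 + 11 433 + 7 878 + 10 192 + 5 761 = 47 121
65+: 2 438 + 1 542 = 3 980
Youth dependency ratio = 26 720 / 47 121 × 100 = 57
Old-age dependency ratio = 3 980 / 47 121 × 100 = 8
Total dependency ratio = (26 720 + 3 980) / 47 121 × 100 = 30 700 / 47 121 × 100 = 65

Youth dependency ratio: 57
Old-age dependency ratio: 8
Total dependency ratio: 65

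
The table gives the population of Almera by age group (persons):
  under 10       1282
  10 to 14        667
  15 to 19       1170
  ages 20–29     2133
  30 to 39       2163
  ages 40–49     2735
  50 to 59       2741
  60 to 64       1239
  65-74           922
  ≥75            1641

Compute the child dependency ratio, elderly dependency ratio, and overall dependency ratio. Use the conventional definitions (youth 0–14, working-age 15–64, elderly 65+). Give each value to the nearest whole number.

Youth dependency ratio: 16
Old-age dependency ratio: 21
Total dependency ratio: 37

0–14: 1282 + 667 = 1949
15–64: 1170 + 2133 + 2163 + 2735 + 2741 + 1239 = 12181
65+: 922 + 1641 = 2563
Youth dependency ratio = 1949 / 12181 × 100 = 16
Old-age dependency ratio = 2563 / 12181 × 100 = 21
Total dependency ratio = (1949 + 2563) / 12181 × 100 = 4512 / 12181 × 100 = 37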